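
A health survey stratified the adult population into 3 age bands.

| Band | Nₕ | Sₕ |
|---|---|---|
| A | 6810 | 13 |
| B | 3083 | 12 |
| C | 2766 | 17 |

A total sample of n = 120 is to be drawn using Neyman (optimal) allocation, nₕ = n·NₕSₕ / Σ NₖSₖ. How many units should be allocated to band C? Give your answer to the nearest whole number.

33

A: NₕSₕ = 6810·13 = 88530
B: NₕSₕ = 3083·12 = 36996
C: NₕSₕ = 2766·17 = 47022
Σ NₕSₕ = 172548.
n_C = 120·47022/172548 = 32.702... → 33.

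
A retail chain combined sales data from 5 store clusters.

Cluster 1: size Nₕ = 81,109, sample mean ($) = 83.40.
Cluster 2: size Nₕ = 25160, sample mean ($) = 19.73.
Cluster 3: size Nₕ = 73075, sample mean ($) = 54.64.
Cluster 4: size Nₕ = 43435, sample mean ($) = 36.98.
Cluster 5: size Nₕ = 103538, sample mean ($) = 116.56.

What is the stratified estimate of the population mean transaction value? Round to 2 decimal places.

76.39

N = 326317; weights Wₕ = Nₕ/N = (0.2486, 0.0771, 0.2239, 0.1331, 0.3173).
x̄_st = Σ Wₕ·x̄ₕ = 0.2486·83.40 + 0.0771·19.73 + 0.2239·54.64 + 0.1331·36.98 + 0.3173·116.56 ≈ 76.3930...
→ 76.39.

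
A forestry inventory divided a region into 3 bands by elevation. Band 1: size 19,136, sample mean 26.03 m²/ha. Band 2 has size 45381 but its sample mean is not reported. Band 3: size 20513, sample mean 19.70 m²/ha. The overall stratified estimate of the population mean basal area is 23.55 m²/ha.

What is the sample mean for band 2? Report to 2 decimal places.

N = 19136 + 45381 + 20513 = 85030.
Overall total = μ·N = 23.55·85030 = 2002456.5.
Subtract the known strata: 19136·26.03 + 20513·19.70 = 902216.18.
Remaining total for band 2: 2002456.5 − 902216.18 = 1100240.32.
Divide by its size: 1100240.32 / 45381 = 24.2445... → 24.24.

24.24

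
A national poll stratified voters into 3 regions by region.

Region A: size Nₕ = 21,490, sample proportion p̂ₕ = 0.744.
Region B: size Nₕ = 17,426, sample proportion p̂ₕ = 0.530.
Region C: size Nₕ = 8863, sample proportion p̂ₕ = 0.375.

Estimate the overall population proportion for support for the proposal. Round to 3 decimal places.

0.598

Wₕ = Nₕ/N with N = 47779: 0.4498, 0.3647, 0.1855.
p̂_st = 0.4498·0.744 + 0.3647·0.530 + 0.1855·0.375 ≈ 0.59750... → 0.598.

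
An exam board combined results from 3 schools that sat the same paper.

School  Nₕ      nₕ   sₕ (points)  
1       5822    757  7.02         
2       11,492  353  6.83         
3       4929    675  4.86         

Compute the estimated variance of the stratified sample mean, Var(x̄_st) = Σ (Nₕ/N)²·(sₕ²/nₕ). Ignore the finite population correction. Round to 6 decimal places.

0.041454

N = 22243; Wₕ = Nₕ/N.
school 1: (5822/22243)²·7.02²/757 = 0.004460012
school 2: (11492/22243)²·6.83²/353 = 0.035275340
school 3: (4929/22243)²·4.86²/675 = 0.001718303
Sum = 0.041453655 → 0.041454.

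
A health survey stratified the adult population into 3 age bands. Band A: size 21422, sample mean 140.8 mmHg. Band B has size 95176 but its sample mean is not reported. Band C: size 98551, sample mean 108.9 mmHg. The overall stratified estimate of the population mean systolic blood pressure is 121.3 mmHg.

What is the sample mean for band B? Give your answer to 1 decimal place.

N = 21422 + 95176 + 98551 = 215149.
Overall total = μ·N = 121.3·215149 = 26097573.7.
Subtract the known strata: 21422·140.8 + 98551·108.9 = 13748421.5.
Remaining total for band B: 26097573.7 − 13748421.5 = 12349152.2.
Divide by its size: 12349152.2 / 95176 = 129.751... → 129.8.

129.8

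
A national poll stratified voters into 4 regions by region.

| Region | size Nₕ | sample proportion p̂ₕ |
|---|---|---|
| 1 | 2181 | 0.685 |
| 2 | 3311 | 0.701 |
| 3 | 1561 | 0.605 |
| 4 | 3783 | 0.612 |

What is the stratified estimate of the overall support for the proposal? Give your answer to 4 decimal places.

0.6529

Wₕ = Nₕ/N with N = 10836: 0.2013, 0.3056, 0.1441, 0.3491.
p̂_st = 0.2013·0.685 + 0.3056·0.701 + 0.1441·0.605 + 0.3491·0.612 ≈ 0.652879... → 0.6529.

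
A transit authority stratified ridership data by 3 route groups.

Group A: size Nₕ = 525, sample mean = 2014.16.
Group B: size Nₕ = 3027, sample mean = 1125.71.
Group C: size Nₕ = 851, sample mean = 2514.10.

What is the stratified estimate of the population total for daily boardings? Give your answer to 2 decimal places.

A: 525·2014.16 = 1057434
B: 3027·1125.71 = 3407524.17
C: 851·2514.10 = 2139499.1
τ̂ = Σ Nₕx̄ₕ = 6604457.27.

6604457.27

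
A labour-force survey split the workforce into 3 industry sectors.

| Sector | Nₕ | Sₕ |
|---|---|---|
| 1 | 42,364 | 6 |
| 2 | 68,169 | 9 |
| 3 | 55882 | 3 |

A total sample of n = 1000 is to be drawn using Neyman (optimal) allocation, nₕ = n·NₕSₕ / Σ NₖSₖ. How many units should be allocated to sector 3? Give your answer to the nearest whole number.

162

1: NₕSₕ = 42364·6 = 254184
2: NₕSₕ = 68169·9 = 613521
3: NₕSₕ = 55882·3 = 167646
Σ NₕSₕ = 1035351.
n_3 = 1000·167646/1035351 = 161.922... → 162.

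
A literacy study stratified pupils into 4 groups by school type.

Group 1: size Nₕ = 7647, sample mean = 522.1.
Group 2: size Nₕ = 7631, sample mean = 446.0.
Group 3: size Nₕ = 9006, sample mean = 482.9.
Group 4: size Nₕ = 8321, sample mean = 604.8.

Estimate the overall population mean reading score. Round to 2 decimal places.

514.57

x̄_st = (Σ Nₕx̄ₕ) / (Σ Nₕ) = (7647·522.1 + 7631·446.0 + 9006·482.9 + 8321·604.8) / 32605
= 16777462.9 / 32605 = 514.5672... → 514.57.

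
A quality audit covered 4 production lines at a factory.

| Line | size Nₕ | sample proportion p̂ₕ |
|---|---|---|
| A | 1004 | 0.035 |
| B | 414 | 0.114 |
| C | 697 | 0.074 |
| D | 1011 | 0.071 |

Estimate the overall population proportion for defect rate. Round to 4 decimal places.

0.0658

N = 1004 + 414 + 697 + 1011 = 3126.
Overall proportion = Σ (Nₕ/N)·p̂ₕ.
Σ Nₕp̂ₕ = 35.14 + 47.196 + 51.578 + 71.781 = 205.695.
205.695 / 3126 = 0.065801... → 0.0658.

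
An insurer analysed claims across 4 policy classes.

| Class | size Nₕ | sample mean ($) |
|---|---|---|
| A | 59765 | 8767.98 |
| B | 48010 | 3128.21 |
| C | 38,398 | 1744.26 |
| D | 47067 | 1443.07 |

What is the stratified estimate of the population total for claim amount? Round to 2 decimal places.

Estimate total by summing Nₕ·x̄ₕ over strata.
59765·8767.98 + 48010·3128.21 + 38398·1744.26 + 47067·1443.07 = 524018324.7 + 150185362.1 + 66976095.48 + 67920975.69 = 809100757.97.

809100757.97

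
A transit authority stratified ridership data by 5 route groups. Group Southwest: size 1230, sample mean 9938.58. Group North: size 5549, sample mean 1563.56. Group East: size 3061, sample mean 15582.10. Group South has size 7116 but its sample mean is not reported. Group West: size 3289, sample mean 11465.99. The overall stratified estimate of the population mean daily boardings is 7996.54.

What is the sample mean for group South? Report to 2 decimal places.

7810.69

Σ Nₕx̄ₕ = N·μ, so 7116·x̄_South = 20245·7996.54 − (1230·9938.58 + 5549·1563.56 + 3061·15582.10 + 3289·11465.99).
= 161889952.3 − 106309097.05 = 55580855.25.
x̄_South = 55580855.25 / 7116 = 7810.6879... → 7810.69.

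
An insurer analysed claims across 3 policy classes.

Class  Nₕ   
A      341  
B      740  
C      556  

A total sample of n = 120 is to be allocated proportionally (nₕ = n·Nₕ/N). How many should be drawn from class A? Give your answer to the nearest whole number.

Share of class A = 341/1637 = 0.20831.
Allocate 120 × 0.20831 = 24.997... → 25.

25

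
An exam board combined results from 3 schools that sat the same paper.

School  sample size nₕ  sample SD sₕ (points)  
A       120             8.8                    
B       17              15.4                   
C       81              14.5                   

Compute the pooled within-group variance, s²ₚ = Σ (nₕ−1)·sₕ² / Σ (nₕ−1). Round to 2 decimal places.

138.74

Degrees of freedom: 119 + 16 + 80 = 215.
Σ(nₕ−1)sₕ² = 119·77.44 + 16·237.16 + 80·210.25 = 29829.92.
s²ₚ = 29829.92 / 215 = 138.7438... → 138.74.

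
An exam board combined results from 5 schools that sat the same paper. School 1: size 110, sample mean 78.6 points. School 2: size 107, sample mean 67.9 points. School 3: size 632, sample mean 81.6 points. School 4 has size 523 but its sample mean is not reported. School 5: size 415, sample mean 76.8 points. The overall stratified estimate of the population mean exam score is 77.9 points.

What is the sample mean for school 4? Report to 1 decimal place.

76.2

Σ Nₕx̄ₕ = N·μ, so 523·x̄_4 = 1787·77.9 − (110·78.6 + 107·67.9 + 632·81.6 + 415·76.8).
= 139207.3 − 99354.5 = 39852.8.
x̄_4 = 39852.8 / 523 = 76.200... → 76.2.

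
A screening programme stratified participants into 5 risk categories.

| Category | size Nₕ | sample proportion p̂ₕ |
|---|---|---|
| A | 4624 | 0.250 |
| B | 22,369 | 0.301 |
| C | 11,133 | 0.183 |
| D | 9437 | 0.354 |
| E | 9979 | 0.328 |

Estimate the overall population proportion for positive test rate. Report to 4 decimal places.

N = 4624 + 22369 + 11133 + 9437 + 9979 = 57542.
Overall proportion = Σ (Nₕ/N)·p̂ₕ.
Σ Nₕp̂ₕ = 1156 + 6733.069 + 2037.339 + 3340.698 + 3273.112 = 16540.218.
16540.218 / 57542 = 0.287446... → 0.2874.

0.2874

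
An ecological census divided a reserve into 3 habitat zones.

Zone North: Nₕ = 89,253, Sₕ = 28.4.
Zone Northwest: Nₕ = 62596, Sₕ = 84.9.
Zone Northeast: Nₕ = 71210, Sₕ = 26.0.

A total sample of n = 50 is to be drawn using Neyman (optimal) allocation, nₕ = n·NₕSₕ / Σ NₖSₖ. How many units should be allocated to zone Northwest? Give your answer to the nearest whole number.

27

Σ NₕSₕ = 89253·28.4 + 62596·84.9 + 71210·26.0 = 9700645.6.
Share for Northwest: 5314400.4/9700645.6 = 0.54784.
n_Northwest = 50 × 0.54784 = 27.392... → 27.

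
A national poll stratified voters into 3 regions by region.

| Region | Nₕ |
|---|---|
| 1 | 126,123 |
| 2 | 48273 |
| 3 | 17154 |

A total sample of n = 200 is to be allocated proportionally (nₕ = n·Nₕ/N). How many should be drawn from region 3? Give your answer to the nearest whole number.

18

Share of region 3 = 17154/191550 = 0.08955.
Allocate 200 × 0.08955 = 17.911... → 18.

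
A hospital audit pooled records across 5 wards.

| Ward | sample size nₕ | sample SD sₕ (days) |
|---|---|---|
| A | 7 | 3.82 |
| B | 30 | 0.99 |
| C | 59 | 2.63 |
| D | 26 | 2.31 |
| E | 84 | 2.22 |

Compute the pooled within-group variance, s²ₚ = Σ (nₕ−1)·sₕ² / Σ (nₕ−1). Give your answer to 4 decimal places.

5.2717

A: (7−1)·3.82² = 6·14.5924 = 87.5544
B: (30−1)·0.99² = 29·0.9801 = 28.4229
C: (59−1)·2.63² = 58·6.9169 = 401.1802
D: (26−1)·2.31² = 25·5.3361 = 133.4025
E: (84−1)·2.22² = 83·4.9284 = 409.0572
Numerator = 1059.6172; denominator = Σ(nₕ−1) = 201.
s²ₚ = 1059.6172/201 = 5.271727... → 5.2717.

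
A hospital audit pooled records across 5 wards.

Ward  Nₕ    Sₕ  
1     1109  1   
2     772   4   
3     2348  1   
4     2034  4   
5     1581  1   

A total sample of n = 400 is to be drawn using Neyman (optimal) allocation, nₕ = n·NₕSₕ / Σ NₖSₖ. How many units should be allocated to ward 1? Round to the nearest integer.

27

1: NₕSₕ = 1109·1 = 1109
2: NₕSₕ = 772·4 = 3088
3: NₕSₕ = 2348·1 = 2348
4: NₕSₕ = 2034·4 = 8136
5: NₕSₕ = 1581·1 = 1581
Σ NₕSₕ = 16262.
n_1 = 400·1109/16262 = 27.278... → 27.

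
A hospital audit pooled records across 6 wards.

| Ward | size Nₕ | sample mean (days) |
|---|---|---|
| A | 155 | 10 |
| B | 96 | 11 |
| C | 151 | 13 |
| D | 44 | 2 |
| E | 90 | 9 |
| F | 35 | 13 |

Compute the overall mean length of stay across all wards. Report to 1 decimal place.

10.4

N = 155 + 96 + 151 + 44 + 90 + 35 = 571.
Weight each subgroup mean by Nₕ/N and sum.
Σ Nₕx̄ₕ = 155·10 + 96·11 + 151·13 + 44·2 + 90·9 + 35·13 = 1550 + 1056 + 1963 + 88 + 810 + 455 = 5922.
Divide by N: 5922 / 571 = 10.371... → 10.4.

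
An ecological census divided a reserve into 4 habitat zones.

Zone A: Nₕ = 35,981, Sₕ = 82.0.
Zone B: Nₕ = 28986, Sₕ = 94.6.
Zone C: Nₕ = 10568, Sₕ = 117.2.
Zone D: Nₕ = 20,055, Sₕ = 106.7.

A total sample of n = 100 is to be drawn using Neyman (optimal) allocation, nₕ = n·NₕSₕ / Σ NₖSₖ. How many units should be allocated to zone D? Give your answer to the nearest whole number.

24

Σ NₕSₕ = 35981·82.0 + 28986·94.6 + 10568·117.2 + 20055·106.7 = 9070955.7.
Share for D: 2139868.5/9070955.7 = 0.23590.
n_D = 100 × 0.23590 = 23.590... → 24.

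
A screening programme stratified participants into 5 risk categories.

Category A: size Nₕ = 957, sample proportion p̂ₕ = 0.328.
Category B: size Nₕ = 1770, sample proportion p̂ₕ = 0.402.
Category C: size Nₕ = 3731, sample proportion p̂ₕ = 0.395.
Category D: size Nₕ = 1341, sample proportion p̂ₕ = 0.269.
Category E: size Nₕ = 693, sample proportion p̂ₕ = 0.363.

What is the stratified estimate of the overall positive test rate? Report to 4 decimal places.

Wₕ = Nₕ/N with N = 8492: 0.1127, 0.2084, 0.4394, 0.1579, 0.0816.
p̂_st = 0.1127·0.328 + 0.2084·0.402 + 0.4394·0.395 + 0.1579·0.269 + 0.0816·0.363 ≈ 0.366400... → 0.3664.

0.3664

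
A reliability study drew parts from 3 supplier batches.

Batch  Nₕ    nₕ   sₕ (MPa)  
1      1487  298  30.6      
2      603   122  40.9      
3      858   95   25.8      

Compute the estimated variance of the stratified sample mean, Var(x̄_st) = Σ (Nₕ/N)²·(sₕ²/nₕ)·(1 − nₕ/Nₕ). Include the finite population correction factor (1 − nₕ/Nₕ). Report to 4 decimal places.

N = 2948; Wₕ = Nₕ/N.
batch 1: (1487/2948)²·30.6²/298·(1 − 298/1487) = 0.6392408
batch 2: (603/2948)²·40.9²/122·(1 − 122/603) = 0.4576086
batch 3: (858/2948)²·25.8²/95·(1 − 95/858) = 0.5278040
Sum = 1.6246534 → 1.6247.

1.6247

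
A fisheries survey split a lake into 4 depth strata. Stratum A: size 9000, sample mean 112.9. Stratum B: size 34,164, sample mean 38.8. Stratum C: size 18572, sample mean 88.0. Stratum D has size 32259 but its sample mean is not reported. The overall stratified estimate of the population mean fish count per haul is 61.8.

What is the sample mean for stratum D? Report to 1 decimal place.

56.8

Σ Nₕx̄ₕ = N·μ, so 32259·x̄_D = 93995·61.8 − (9000·112.9 + 34164·38.8 + 18572·88.0).
= 5808891 − 3975999.2 = 1832891.8.
x̄_D = 1832891.8 / 32259 = 56.818... → 56.8.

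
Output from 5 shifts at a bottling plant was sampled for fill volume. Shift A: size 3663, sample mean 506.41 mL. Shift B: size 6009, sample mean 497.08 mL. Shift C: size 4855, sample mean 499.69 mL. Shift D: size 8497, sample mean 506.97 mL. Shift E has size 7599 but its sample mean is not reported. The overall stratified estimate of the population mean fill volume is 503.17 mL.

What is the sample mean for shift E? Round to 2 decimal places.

504.40

Σ Nₕx̄ₕ = N·μ, so 7599·x̄_E = 30623·503.17 − (3663·506.41 + 6009·497.08 + 4855·499.69 + 8497·506.97).
= 15408574.91 − 11575652.59 = 3832922.32.
x̄_E = 3832922.32 / 7599 = 504.3983... → 504.40.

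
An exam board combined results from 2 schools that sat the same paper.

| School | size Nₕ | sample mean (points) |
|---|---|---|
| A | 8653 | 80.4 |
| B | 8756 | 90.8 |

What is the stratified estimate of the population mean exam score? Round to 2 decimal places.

85.63

x̄_st = (Σ Nₕx̄ₕ) / (Σ Nₕ) = (8653·80.4 + 8756·90.8) / 17409
= 1490746 / 17409 = 85.6308... → 85.63.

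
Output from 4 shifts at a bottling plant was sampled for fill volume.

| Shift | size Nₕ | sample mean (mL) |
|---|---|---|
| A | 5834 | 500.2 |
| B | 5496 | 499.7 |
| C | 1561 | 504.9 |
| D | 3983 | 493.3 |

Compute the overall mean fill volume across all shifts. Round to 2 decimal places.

498.84

x̄_st = (Σ Nₕx̄ₕ) / (Σ Nₕ) = (5834·500.2 + 5496·499.7 + 1561·504.9 + 3983·493.3) / 16874
= 8417480.8 / 16874 = 498.8432... → 498.84.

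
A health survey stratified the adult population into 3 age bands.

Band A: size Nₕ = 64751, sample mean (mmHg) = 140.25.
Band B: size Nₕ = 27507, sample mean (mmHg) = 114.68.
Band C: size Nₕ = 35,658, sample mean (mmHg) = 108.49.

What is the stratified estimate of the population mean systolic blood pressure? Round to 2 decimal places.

125.90

N = 64751 + 27507 + 35658 = 127916.
Weight each subgroup mean by Nₕ/N and sum.
Σ Nₕx̄ₕ = 64751·140.25 + 27507·114.68 + 35658·108.49 = 9081327.75 + 3154502.76 + 3868536.42 = 16104366.93.
Divide by N: 16104366.93 / 127916 = 125.8980... → 125.90.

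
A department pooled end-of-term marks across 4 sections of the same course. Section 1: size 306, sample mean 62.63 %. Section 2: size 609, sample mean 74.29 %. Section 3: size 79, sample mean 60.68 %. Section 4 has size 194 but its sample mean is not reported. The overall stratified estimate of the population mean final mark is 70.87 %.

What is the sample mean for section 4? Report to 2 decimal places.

77.28

N = 306 + 609 + 79 + 194 = 1188.
Overall total = μ·N = 70.87·1188 = 84193.56.
Subtract the known strata: 306·62.63 + 609·74.29 + 79·60.68 = 69201.11.
Remaining total for section 4: 84193.56 − 69201.11 = 14992.45.
Divide by its size: 14992.45 / 194 = 77.2807... → 77.28.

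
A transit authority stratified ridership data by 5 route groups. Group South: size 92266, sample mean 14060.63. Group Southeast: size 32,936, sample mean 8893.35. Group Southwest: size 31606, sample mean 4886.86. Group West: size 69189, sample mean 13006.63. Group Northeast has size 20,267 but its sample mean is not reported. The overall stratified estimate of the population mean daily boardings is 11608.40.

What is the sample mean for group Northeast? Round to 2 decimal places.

10565.54

Σ Nₕx̄ₕ = N·μ, so 20267·x̄_Northeast = 246264·11608.40 − (92266·14060.63 + 32936·8893.35 + 31606·4886.86 + 69189·13006.63).
= 2858731017.6 − 2644599283.41 = 214131734.19.
x̄_Northeast = 214131734.19 / 20267 = 10565.5368... → 10565.54.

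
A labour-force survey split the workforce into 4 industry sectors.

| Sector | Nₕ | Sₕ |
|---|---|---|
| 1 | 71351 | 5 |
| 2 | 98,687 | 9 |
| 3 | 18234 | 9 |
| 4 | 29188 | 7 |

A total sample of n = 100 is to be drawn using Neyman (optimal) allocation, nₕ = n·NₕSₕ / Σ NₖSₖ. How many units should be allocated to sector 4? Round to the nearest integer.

13

1: NₕSₕ = 71351·5 = 356755
2: NₕSₕ = 98687·9 = 888183
3: NₕSₕ = 18234·9 = 164106
4: NₕSₕ = 29188·7 = 204316
Σ NₕSₕ = 1613360.
n_4 = 100·204316/1613360 = 12.664... → 13.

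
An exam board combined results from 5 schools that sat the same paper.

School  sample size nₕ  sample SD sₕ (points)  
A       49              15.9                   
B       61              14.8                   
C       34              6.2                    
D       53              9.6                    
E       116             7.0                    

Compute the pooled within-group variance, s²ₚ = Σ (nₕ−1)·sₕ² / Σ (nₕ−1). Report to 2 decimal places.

A: (49−1)·15.9² = 48·252.81 = 12134.88
B: (61−1)·14.8² = 60·219.04 = 13142.4
C: (34−1)·6.2² = 33·38.44 = 1268.52
D: (53−1)·9.6² = 52·92.16 = 4792.32
E: (116−1)·7.0² = 115·49 = 5635
Numerator = 36973.12; denominator = Σ(nₕ−1) = 308.
s²ₚ = 36973.12/308 = 120.0426... → 120.04.

120.04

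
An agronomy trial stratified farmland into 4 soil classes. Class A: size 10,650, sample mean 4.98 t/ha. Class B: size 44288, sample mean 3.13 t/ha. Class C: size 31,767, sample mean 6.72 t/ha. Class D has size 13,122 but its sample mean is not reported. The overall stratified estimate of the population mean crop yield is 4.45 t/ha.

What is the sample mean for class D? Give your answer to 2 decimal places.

2.98

N = 10650 + 44288 + 31767 + 13122 = 99827.
Overall total = μ·N = 4.45·99827 = 444230.15.
Subtract the known strata: 10650·4.98 + 44288·3.13 + 31767·6.72 = 405132.68.
Remaining total for class D: 444230.15 − 405132.68 = 39097.47.
Divide by its size: 39097.47 / 13122 = 2.9795... → 2.98.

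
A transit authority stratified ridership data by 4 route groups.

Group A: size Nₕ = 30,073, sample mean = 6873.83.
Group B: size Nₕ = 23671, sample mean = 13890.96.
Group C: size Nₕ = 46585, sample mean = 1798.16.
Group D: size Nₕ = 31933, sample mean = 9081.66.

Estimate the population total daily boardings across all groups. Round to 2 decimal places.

909301536.13

A: 30073·6873.83 = 206716689.59
B: 23671·13890.96 = 328812914.16
C: 46585·1798.16 = 83767283.6
D: 31933·9081.66 = 290004648.78
τ̂ = Σ Nₕx̄ₕ = 909301536.13.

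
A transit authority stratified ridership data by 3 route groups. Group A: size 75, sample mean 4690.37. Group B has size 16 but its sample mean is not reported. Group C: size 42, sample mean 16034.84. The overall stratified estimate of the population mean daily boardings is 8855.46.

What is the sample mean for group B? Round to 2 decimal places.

9533.45

N = 75 + 16 + 42 = 133.
Overall total = μ·N = 8855.46·133 = 1177776.18.
Subtract the known strata: 75·4690.37 + 42·16034.84 = 1025241.03.
Remaining total for group B: 1177776.18 − 1025241.03 = 152535.15.
Divide by its size: 152535.15 / 16 = 9533.4469... → 9533.45.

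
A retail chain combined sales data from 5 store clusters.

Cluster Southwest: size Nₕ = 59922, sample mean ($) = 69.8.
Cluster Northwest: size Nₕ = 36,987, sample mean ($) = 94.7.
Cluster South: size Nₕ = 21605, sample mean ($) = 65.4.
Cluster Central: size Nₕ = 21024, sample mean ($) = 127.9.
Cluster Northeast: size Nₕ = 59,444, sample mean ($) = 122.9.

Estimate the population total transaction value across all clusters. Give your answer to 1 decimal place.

Estimate total by summing Nₕ·x̄ₕ over strata.
59922·69.8 + 36987·94.7 + 21605·65.4 + 21024·127.9 + 59444·122.9 = 4182555.6 + 3502668.9 + 1412967 + 2688969.6 + 7305667.6 = 19092828.7.

19092828.7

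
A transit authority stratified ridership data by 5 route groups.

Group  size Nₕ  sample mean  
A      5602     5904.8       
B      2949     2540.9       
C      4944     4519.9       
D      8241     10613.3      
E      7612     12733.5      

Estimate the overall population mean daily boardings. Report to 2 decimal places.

8426.80

N = 29348; weights Wₕ = Nₕ/N = (0.1909, 0.1005, 0.1685, 0.2808, 0.2594).
x̄_st = Σ Wₕ·x̄ₕ = 0.1909·5904.8 + 0.1005·2540.9 + 0.1685·4519.9 + 0.2808·10613.3 + 0.2594·12733.5 ≈ 8426.8024...
→ 8426.80.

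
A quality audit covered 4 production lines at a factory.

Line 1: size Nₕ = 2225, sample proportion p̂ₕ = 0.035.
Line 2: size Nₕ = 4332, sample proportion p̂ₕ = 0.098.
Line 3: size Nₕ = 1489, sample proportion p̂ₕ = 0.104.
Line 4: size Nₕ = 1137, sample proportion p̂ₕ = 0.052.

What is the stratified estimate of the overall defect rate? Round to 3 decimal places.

0.078

N = 2225 + 4332 + 1489 + 1137 = 9183.
Overall proportion = Σ (Nₕ/N)·p̂ₕ.
Σ Nₕp̂ₕ = 77.875 + 424.536 + 154.856 + 59.124 = 716.391.
716.391 / 9183 = 0.07801... → 0.078.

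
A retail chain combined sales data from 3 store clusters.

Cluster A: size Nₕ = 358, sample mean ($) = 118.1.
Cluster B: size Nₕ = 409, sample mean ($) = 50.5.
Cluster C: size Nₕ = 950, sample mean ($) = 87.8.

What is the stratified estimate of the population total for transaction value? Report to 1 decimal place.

Estimate total by summing Nₕ·x̄ₕ over strata.
358·118.1 + 409·50.5 + 950·87.8 = 42279.8 + 20654.5 + 83410 = 146344.3.

146344.3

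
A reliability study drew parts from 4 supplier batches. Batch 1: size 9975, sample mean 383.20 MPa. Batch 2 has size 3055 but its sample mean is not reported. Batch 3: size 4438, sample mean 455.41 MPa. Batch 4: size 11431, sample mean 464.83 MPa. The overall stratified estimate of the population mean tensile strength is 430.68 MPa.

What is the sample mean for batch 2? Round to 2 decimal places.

Σ Nₕx̄ₕ = N·μ, so 3055·x̄_2 = 28899·430.68 − (9975·383.20 + 4438·455.41 + 11431·464.83).
= 12446221.32 − 11157001.31 = 1289220.01.
x̄_2 = 1289220.01 / 3055 = 422.0033... → 422.00.

422.00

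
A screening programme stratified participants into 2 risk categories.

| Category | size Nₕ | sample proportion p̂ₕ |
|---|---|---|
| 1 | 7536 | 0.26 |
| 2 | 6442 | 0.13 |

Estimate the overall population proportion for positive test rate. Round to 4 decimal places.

0.2001

N = 7536 + 6442 = 13978.
Overall proportion = Σ (Nₕ/N)·p̂ₕ.
Σ Nₕp̂ₕ = 1959.36 + 837.46 = 2796.82.
2796.82 / 13978 = 0.200087... → 0.2001.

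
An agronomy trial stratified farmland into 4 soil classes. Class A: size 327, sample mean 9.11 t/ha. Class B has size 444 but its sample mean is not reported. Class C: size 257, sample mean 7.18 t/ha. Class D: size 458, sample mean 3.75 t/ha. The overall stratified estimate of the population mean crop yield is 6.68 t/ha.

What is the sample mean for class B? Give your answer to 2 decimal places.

N = 327 + 444 + 257 + 458 = 1486.
Overall total = μ·N = 6.68·1486 = 9926.48.
Subtract the known strata: 327·9.11 + 257·7.18 + 458·3.75 = 6541.73.
Remaining total for class B: 9926.48 − 6541.73 = 3384.75.
Divide by its size: 3384.75 / 444 = 7.6233... → 7.62.

7.62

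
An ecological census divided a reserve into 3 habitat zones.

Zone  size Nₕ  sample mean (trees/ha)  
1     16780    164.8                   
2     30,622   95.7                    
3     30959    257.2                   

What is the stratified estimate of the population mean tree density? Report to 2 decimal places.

174.30

x̄_st = (Σ Nₕx̄ₕ) / (Σ Nₕ) = (16780·164.8 + 30622·95.7 + 30959·257.2) / 78361
= 13658524.2 / 78361 = 174.3026... → 174.30.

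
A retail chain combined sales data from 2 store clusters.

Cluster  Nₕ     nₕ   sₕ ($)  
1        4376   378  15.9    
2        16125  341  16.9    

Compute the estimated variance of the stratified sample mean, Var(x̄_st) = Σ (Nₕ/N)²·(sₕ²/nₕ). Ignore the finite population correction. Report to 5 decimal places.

N = 20501; Wₕ = Nₕ/N.
cluster 1: (4376/20501)²·15.9²/378 = 0.03047242
cluster 2: (16125/20501)²·16.9²/341 = 0.51816537
Sum = 0.54863779 → 0.54864.

0.54864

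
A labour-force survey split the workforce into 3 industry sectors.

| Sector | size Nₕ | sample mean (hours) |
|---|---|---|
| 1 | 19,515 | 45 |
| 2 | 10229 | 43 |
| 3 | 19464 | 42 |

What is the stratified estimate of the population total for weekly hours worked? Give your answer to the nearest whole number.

1: 19515·45 = 878175
2: 10229·43 = 439847
3: 19464·42 = 817488
τ̂ = Σ Nₕx̄ₕ = 2135510.

2135510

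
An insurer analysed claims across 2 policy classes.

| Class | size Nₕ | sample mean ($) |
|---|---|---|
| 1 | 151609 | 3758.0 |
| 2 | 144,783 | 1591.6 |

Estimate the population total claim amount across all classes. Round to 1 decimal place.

1: 151609·3758.0 = 569746622
2: 144783·1591.6 = 230436622.8
τ̂ = Σ Nₕx̄ₕ = 800183244.8.

800183244.8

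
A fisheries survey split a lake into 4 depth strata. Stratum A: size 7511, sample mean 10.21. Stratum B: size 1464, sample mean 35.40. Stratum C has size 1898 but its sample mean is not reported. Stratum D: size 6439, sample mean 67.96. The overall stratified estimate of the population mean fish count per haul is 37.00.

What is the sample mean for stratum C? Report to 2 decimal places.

39.22

N = 7511 + 1464 + 1898 + 6439 = 17312.
Overall total = μ·N = 37.00·17312 = 640544.
Subtract the known strata: 7511·10.21 + 1464·35.40 + 6439·67.96 = 566107.35.
Remaining total for stratum C: 640544 − 566107.35 = 74436.65.
Divide by its size: 74436.65 / 1898 = 39.2185... → 39.22.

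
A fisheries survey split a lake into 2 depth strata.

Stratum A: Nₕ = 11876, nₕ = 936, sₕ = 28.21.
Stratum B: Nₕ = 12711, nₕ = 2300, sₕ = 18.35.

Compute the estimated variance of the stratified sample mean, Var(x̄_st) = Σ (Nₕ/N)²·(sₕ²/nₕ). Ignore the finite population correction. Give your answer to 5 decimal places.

N = 24587; Wₕ = Nₕ/N.
stratum A: (11876/24587)²·28.21²/936 = 0.19836252
stratum B: (12711/24587)²·18.35²/2300 = 0.03912845
Sum = 0.23749097 → 0.23749.

0.23749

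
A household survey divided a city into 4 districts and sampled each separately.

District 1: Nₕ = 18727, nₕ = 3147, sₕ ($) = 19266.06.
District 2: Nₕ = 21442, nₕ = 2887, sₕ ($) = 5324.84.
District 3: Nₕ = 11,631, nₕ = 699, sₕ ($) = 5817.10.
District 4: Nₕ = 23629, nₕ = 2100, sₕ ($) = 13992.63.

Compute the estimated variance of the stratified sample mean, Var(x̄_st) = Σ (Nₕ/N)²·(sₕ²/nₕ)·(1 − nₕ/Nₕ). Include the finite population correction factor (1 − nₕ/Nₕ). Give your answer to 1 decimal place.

16153.4

N = 75429. Term for each stratum: Wₕ²sₕ²/nₕ·(1−nₕ/Nₕ).
Var(x̄_st) = 6048.5049 + 686.7772 + 1081.8720 + 8336.2726 = 16153.4267 → 16153.4.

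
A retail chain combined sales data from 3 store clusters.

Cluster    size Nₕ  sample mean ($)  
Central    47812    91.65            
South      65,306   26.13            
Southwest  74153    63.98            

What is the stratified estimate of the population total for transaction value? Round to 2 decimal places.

10832724.52

Central: 47812·91.65 = 4381969.8
South: 65306·26.13 = 1706445.78
Southwest: 74153·63.98 = 4744308.94
τ̂ = Σ Nₕx̄ₕ = 10832724.52.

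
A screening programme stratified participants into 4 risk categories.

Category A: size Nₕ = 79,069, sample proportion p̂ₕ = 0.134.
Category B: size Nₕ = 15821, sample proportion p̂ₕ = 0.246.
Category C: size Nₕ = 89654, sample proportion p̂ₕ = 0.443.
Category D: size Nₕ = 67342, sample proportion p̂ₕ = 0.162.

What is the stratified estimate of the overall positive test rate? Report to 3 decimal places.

0.259

N = 79069 + 15821 + 89654 + 67342 = 251886.
Overall proportion = Σ (Nₕ/N)·p̂ₕ.
Σ Nₕp̂ₕ = 10595.246 + 3891.966 + 39716.722 + 10909.404 = 65113.338.
65113.338 / 251886 = 0.25850... → 0.259.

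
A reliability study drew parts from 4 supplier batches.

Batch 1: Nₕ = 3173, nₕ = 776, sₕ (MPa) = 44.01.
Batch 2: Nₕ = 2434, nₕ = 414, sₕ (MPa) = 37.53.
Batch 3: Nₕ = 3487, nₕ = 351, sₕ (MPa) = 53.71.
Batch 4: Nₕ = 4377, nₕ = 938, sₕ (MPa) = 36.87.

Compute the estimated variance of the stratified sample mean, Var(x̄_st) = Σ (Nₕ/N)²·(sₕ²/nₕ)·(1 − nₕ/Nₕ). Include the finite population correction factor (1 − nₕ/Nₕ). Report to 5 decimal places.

0.81226

N = 13471; Wₕ = Nₕ/N.
batch 1: (3173/13471)²·44.01²/776·(1 − 776/3173) = 0.10461150
batch 2: (2434/13471)²·37.53²/414·(1 − 414/2434) = 0.09217838
batch 3: (3487/13471)²·53.71²/351·(1 − 351/3487) = 0.49525802
batch 4: (4377/13471)²·36.87²/938·(1 − 938/4377) = 0.12021329
Sum = 0.81226119 → 0.81226.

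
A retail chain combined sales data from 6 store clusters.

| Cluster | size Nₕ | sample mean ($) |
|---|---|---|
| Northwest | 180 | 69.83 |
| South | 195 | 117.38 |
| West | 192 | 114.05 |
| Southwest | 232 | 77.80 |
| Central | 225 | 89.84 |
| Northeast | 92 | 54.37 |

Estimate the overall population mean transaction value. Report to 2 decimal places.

N = 180 + 195 + 192 + 232 + 225 + 92 = 1116.
Overall mean = Σ (Nₕ/N)·x̄ₕ — weight by population share, not a simple average.
Σ Nₕx̄ₕ = 180·69.83 + 195·117.38 + 192·114.05 + 232·77.80 + 225·89.84 + 92·54.37 = 12569.4 + 22889.1 + 21897.6 + 18049.6 + 20214 + 5002.04 = 100621.74.
Divide by N: 100621.74 / 1116 = 90.1628... → 90.16.

90.16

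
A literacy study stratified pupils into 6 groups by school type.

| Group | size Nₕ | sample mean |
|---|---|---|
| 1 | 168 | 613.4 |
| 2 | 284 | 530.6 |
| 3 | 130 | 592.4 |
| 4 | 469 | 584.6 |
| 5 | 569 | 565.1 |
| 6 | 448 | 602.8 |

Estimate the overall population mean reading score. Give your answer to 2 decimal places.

578.59

N = 2068; weights Wₕ = Nₕ/N = (0.0812, 0.1373, 0.0629, 0.2268, 0.2751, 0.2166).
x̄_st = Σ Wₕ·x̄ₕ = 0.0812·613.4 + 0.1373·530.6 + 0.0629·592.4 + 0.2268·584.6 + 0.2751·565.1 + 0.2166·602.8 ≈ 578.5915...
→ 578.59.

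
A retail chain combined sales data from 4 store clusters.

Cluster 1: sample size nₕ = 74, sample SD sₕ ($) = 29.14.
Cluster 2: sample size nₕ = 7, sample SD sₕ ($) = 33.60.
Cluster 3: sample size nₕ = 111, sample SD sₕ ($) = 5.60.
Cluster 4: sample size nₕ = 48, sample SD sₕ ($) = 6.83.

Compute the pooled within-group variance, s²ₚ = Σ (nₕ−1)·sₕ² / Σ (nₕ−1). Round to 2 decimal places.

315.27

1: (74−1)·29.14² = 73·849.1396 = 61987.1908
2: (7−1)·33.60² = 6·1128.96 = 6773.76
3: (111−1)·5.60² = 110·31.36 = 3449.6
4: (48−1)·6.83² = 47·46.6489 = 2192.4983
Numerator = 74403.0491; denominator = Σ(nₕ−1) = 236.
s²ₚ = 74403.0491/236 = 315.2672... → 315.27.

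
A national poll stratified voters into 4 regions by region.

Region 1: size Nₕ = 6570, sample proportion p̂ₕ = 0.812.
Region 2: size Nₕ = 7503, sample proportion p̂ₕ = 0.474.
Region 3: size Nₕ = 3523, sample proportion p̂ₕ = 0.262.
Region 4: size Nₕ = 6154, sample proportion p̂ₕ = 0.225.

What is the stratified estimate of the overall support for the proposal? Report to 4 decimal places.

Wₕ = Nₕ/N with N = 23750: 0.2766, 0.3159, 0.1483, 0.2591.
p̂_st = 0.2766·0.812 + 0.3159·0.474 + 0.1483·0.262 + 0.2591·0.225 ≈ 0.471534... → 0.4715.

0.4715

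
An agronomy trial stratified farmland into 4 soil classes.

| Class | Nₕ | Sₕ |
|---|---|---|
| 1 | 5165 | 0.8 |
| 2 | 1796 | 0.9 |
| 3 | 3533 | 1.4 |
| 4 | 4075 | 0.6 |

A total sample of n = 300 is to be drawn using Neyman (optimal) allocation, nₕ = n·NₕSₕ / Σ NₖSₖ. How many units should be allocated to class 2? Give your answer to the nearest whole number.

37

Σ NₕSₕ = 5165·0.8 + 1796·0.9 + 3533·1.4 + 4075·0.6 = 13139.6.
Share for 2: 1616.4/13139.6 = 0.12302.
n_2 = 300 × 0.12302 = 36.905... → 37.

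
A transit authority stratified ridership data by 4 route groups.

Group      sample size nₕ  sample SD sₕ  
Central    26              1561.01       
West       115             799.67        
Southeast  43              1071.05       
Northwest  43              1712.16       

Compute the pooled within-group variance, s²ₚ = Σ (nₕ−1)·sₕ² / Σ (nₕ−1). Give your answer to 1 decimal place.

Degrees of freedom: 25 + 114 + 42 + 42 = 223.
Σ(nₕ−1)sₕ² = 25·2436752.2201 + 114·639472.1089 + 42·1147148.1025 + 42·2931491.8656 = 305121504.5773.
s²ₚ = 305121504.5773 / 223 = 1368257.868... → 1368257.9.

1368257.9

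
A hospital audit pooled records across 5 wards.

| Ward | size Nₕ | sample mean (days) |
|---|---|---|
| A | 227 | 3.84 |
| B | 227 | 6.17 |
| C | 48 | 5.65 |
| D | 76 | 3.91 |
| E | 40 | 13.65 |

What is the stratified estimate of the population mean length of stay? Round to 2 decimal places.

N = 618; weights Wₕ = Nₕ/N = (0.3673, 0.3673, 0.0777, 0.1230, 0.0647).
x̄_st = Σ Wₕ·x̄ₕ = 0.3673·3.84 + 0.3673·6.17 + 0.0777·5.65 + 0.1230·3.91 + 0.0647·13.65 ≈ 5.4800...
→ 5.48.

5.48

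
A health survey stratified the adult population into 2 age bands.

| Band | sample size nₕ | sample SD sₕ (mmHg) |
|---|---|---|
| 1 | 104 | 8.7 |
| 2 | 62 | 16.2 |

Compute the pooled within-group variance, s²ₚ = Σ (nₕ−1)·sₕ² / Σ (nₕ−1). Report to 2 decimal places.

Degrees of freedom: 103 + 61 = 164.
Σ(nₕ−1)sₕ² = 103·75.69 + 61·262.44 = 23804.91.
s²ₚ = 23804.91 / 164 = 145.1519... → 145.15.

145.15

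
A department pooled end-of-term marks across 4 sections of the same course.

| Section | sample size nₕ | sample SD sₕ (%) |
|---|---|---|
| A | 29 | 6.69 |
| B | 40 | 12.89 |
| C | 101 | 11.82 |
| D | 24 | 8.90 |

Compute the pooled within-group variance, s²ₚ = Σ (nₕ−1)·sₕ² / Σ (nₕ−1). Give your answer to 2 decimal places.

Degrees of freedom: 28 + 39 + 100 + 23 = 190.
Σ(nₕ−1)sₕ² = 28·44.7561 + 39·166.1521 + 100·139.7124 + 23·79.21 = 23526.1727.
s²ₚ = 23526.1727 / 190 = 123.8220... → 123.82.

123.82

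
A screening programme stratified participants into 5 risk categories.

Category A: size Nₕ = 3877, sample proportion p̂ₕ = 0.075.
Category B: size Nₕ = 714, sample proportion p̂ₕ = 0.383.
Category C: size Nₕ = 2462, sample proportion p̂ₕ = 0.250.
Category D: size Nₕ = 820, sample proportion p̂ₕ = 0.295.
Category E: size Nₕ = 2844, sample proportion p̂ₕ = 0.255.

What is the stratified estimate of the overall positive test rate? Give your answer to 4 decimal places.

N = 3877 + 714 + 2462 + 820 + 2844 = 10717.
Overall proportion = Σ (Nₕ/N)·p̂ₕ.
Σ Nₕp̂ₕ = 290.775 + 273.462 + 615.5 + 241.9 + 725.22 = 2146.857.
2146.857 / 10717 = 0.200323... → 0.2003.

0.2003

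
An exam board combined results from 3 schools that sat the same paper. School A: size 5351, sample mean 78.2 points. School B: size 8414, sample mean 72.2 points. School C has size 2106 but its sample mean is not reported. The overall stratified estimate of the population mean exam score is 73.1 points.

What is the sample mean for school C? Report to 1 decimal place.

63.7

Σ Nₕx̄ₕ = N·μ, so 2106·x̄_C = 15871·73.1 − (5351·78.2 + 8414·72.2).
= 1160170.1 − 1025939 = 134231.1.
x̄_C = 134231.1 / 2106 = 63.737... → 63.7.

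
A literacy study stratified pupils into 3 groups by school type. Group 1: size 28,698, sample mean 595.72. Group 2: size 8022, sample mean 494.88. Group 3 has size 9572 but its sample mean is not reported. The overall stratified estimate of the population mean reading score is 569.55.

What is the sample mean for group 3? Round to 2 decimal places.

N = 28698 + 8022 + 9572 = 46292.
Overall total = μ·N = 569.55·46292 = 26365608.6.
Subtract the known strata: 28698·595.72 + 8022·494.88 = 21065899.92.
Remaining total for group 3: 26365608.6 − 21065899.92 = 5299708.68.
Divide by its size: 5299708.68 / 9572 = 553.6679... → 553.67.

553.67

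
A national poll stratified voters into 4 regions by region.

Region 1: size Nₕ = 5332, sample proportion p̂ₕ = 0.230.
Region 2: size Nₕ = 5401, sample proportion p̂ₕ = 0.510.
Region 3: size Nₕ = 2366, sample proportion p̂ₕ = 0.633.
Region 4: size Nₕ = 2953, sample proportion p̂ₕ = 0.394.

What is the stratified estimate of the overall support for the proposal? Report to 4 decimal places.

N = 5332 + 5401 + 2366 + 2953 = 16052.
Overall proportion = Σ (Nₕ/N)·p̂ₕ.
Σ Nₕp̂ₕ = 1226.36 + 2754.51 + 1497.678 + 1163.482 = 6642.03.
6642.03 / 16052 = 0.413782... → 0.4138.

0.4138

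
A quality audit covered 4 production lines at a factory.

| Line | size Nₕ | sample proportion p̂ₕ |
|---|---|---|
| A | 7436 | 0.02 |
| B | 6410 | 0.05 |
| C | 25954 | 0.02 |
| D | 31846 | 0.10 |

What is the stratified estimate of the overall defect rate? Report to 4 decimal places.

Wₕ = Nₕ/N with N = 71646: 0.1038, 0.0895, 0.3623, 0.4445.
p̂_st = 0.1038·0.02 + 0.0895·0.05 + 0.3623·0.02 + 0.4445·0.10 ≈ 0.058243... → 0.0582.

0.0582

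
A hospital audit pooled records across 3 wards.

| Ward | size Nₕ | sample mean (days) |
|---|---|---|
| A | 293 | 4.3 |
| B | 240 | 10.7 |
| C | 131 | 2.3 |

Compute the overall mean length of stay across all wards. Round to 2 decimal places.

6.22

N = 664; weights Wₕ = Nₕ/N = (0.4413, 0.3614, 0.1973).
x̄_st = Σ Wₕ·x̄ₕ = 0.4413·4.3 + 0.3614·10.7 + 0.1973·2.3 ≈ 6.2187...
→ 6.22.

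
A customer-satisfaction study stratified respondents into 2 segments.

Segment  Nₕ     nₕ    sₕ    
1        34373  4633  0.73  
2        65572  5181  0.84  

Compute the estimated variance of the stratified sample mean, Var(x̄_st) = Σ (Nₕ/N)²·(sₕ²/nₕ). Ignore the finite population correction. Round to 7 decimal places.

N = 99945; Wₕ = Nₕ/N.
segment 1: (34373/99945)²·0.73²/4633 = 0.0000136049
segment 2: (65572/99945)²·0.84²/5181 = 0.0000586219
Sum = 0.0000722268 → 0.0000722.

0.0000722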